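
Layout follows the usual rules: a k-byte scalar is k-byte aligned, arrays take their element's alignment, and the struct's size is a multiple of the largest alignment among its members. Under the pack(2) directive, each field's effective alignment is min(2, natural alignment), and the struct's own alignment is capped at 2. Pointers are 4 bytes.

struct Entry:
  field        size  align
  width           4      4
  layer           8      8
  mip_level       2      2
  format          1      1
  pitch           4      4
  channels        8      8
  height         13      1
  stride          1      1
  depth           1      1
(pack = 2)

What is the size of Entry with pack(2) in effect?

0..4  width  (4B, 2-aligned)
4..12  layer  (8B, 2-aligned)
12..14  mip_level  (2B, 2-aligned)
14..15  format  (1B, 1-aligned)
15..16  -- padding (1B)
16..20  pitch  (4B, 2-aligned)
20..28  channels  (8B, 2-aligned)
28..41  height  (13B, 1-aligned)
41..42  stride  (1B, 1-aligned)
42..43  depth  (1B, 1-aligned)
43..44  -- tail padding (1B)
sizeof = 44, alignof = 2

44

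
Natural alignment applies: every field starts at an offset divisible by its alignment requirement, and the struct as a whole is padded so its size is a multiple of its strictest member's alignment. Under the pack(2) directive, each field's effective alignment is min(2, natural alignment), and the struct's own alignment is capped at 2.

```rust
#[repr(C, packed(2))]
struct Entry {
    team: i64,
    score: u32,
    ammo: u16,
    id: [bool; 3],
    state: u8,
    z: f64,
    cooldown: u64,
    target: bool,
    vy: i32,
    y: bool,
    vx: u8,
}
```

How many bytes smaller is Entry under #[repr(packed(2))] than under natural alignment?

natural layout:
  0..8  team  (8B, 8-aligned)
  8..12  score  (4B, 4-aligned)
  12..14  ammo  (2B, 2-aligned)
  14..17  id  (3B, 1-aligned)
  17..18  state  (1B, 1-aligned)
  18..24  -- padding (6B)
  24..32  z  (8B, 8-aligned)
  32..40  cooldown  (8B, 8-aligned)
  40..41  target  (1B, 1-aligned)
  41..44  -- padding (3B)
  44..48  vy  (4B, 4-aligned)
  48..49  y  (1B, 1-aligned)
  49..50  vx  (1B, 1-aligned)
  50..56  -- tail padding (6B)
  sizeof = 56, alignof = 8
packed(2) layout:
  0..8  team  (8B, 2-aligned)
  8..12  score  (4B, 2-aligned)
  12..14  ammo  (2B, 2-aligned)
  14..17  id  (3B, 1-aligned)
  17..18  state  (1B, 1-aligned)
  18..26  z  (8B, 2-aligned)
  26..34  cooldown  (8B, 2-aligned)
  34..35  target  (1B, 1-aligned)
  35..36  -- padding (1B)
  36..40  vy  (4B, 2-aligned)
  40..41  y  (1B, 1-aligned)
  41..42  vx  (1B, 1-aligned)
  sizeof = 42, alignof = 2
56 − 42 = 14

14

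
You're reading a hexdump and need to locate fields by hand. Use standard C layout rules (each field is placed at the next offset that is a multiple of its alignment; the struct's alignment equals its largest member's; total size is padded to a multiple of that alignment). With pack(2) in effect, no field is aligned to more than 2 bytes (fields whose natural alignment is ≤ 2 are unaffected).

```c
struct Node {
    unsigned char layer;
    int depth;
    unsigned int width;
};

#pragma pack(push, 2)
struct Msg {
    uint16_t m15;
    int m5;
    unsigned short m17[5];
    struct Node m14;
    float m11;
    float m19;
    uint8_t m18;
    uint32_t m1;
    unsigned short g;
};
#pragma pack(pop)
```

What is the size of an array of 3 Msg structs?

132

Node: layer at 0 (size 1, align 1) → ends 1; pad 3 to align 4 for depth; depth at 4 (size 4, align 4) → ends 8; width at 8 (size 4, align 4) → ends 12; total 12 bytes, alignment 4
m15 at 0 (size 2, align 2) → ends 2
m5 at 2 (size 4, align 2) → ends 6
m17 at 6 (size 10, align 2) → ends 16
m14 at 16 (size 12, align 2) → ends 28
m11 at 28 (size 4, align 2) → ends 32
m19 at 32 (size 4, align 2) → ends 36
m18 at 36 (size 1, align 1) → ends 37
pad 1 to align 2 for m1
m1 at 38 (size 4, align 2) → ends 42
g at 42 (size 2, align 2) → ends 44
total 44 bytes, alignment 2
array of 3: 3 × 44 = 132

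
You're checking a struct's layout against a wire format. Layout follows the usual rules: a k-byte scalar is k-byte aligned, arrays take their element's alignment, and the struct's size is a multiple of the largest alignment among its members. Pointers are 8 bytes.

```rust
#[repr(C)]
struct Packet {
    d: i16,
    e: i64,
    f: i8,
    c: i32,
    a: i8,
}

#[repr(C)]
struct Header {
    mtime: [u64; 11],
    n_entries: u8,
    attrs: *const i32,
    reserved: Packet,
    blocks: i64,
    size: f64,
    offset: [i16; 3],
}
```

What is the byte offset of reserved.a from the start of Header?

Packet: 0..2  d  (2B, 2-aligned); 2..8  -- padding (6B); 8..16  e  (8B, 8-aligned); 16..17  f  (1B, 1-aligned); 17..20  -- padding (3B); 20..24  c  (4B, 4-aligned); 24..25  a  (1B, 1-aligned); 25..32  -- tail padding (7B); sizeof = 32, alignof = 8
0..88  mtime  (88B, 8-aligned)
88..89  n_entries  (1B, 1-aligned)
89..96  -- padding (7B)
96..104  attrs  (8B, 8-aligned)
104..136  reserved  (32B, 8-aligned)
within Packet: a at 24
104 + 24 = 128

128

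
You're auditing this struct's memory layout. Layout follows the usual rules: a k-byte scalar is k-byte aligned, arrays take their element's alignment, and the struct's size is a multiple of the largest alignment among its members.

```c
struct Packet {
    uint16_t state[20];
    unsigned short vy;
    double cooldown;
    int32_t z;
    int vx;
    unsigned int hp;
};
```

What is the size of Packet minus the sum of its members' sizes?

10

state at 0 (size 40, align 2) → ends 40
vy at 40 (size 2, align 2) → ends 42
pad 6 to align 8 for cooldown
cooldown at 48 (size 8, align 8) → ends 56
z at 56 (size 4, align 4) → ends 60
vx at 60 (size 4, align 4) → ends 64
hp at 64 (size 4, align 4) → ends 68
tail pad 4 to reach multiple of 8
total 72 bytes, alignment 8
data bytes 62, size 72 → padding 10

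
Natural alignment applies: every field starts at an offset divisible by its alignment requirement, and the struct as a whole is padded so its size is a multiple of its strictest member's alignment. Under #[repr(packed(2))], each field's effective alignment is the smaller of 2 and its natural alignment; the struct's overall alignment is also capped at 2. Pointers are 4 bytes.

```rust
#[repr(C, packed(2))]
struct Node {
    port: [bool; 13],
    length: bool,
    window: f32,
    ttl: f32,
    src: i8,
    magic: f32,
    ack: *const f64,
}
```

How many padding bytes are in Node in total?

@0: port [13B, align 1] → 13
@13: length [1B, align 1] → 14
@14: window [4B, align 2] → 18
@18: ttl [4B, align 2] → 22
@22: src [1B, align 1] → 23
+1 pad (align 2)
@24: magic [4B, align 2] → 28
@28: ack [4B, align 2] → 32
size 32, align 2
data bytes 31, size 32 → padding 1

1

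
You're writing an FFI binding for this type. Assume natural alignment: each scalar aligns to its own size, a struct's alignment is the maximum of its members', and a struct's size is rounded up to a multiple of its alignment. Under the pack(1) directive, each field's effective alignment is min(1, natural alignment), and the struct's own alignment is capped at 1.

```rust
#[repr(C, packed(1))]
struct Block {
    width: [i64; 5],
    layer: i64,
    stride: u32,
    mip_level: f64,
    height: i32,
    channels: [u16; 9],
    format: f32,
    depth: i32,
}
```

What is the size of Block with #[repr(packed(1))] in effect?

90

@0: width [40B, align 1] → 40
@40: layer [8B, align 1] → 48
@48: stride [4B, align 1] → 52
@52: mip_level [8B, align 1] → 60
@60: height [4B, align 1] → 64
@64: channels [18B, align 1] → 82
@82: format [4B, align 1] → 86
@86: depth [4B, align 1] → 90
size 90, align 1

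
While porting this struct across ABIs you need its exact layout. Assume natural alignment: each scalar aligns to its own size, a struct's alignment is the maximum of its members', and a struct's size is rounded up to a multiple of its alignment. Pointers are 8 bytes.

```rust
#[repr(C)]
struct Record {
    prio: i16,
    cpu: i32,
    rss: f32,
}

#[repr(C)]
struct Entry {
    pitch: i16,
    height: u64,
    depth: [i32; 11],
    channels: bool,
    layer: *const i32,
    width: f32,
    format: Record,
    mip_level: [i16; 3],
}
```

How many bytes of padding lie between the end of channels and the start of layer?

Record: prio at 0 (size 2, align 2) → ends 2; pad 2 to align 4 for cpu; cpu at 4 (size 4, align 4) → ends 8; rss at 8 (size 4, align 4) → ends 12; total 12 bytes, alignment 4
pitch at 0 (size 2, align 2) → ends 2
pad 6 to align 8 for height
height at 8 (size 8, align 8) → ends 16
depth at 16 (size 44, align 4) → ends 60
channels at 60 (size 1, align 1) → ends 61
pad 3 to align 8 for layer
layer at 64 (size 8, align 8) → ends 72

3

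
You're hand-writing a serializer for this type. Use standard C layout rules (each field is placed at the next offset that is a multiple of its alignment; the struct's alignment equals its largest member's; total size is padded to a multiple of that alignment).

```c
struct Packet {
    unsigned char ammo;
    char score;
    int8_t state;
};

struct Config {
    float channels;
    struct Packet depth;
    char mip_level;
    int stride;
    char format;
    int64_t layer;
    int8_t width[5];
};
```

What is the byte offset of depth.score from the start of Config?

Packet: ammo at 0 (size 1, align 1) → ends 1; score at 1 (size 1, align 1) → ends 2; state at 2 (size 1, align 1) → ends 3; total 3 bytes, alignment 1
channels at 0 (size 4, align 4) → ends 4
depth at 4 (size 3, align 1) → ends 7
within Packet: score at 1
4 + 1 = 5

5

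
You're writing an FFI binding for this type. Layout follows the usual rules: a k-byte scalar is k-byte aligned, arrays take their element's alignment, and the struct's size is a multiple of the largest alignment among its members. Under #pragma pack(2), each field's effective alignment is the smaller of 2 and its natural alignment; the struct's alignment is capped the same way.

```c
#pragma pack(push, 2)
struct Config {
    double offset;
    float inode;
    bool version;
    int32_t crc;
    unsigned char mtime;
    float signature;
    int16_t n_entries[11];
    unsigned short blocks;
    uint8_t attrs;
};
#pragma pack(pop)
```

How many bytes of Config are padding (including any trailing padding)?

@0: offset [8B, align 2] → 8
@8: inode [4B, align 2] → 12
@12: version [1B, align 1] → 13
+1 pad (align 2)
@14: crc [4B, align 2] → 18
@18: mtime [1B, align 1] → 19
+1 pad (align 2)
@20: signature [4B, align 2] → 24
@24: n_entries [22B, align 2] → 46
@46: blocks [2B, align 2] → 48
@48: attrs [1B, align 1] → 49
+1 tail pad (align 2)
size 50, align 2
data bytes 47, size 50 → padding 3

3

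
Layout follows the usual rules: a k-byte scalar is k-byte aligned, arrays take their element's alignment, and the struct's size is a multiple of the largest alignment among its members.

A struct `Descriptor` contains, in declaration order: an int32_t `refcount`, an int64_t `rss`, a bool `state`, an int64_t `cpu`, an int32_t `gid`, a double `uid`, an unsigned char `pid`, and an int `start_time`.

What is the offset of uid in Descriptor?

40

0..4  refcount  (4B, 4-aligned)
4..8  -- padding (4B)
8..16  rss  (8B, 8-aligned)
16..17  state  (1B, 1-aligned)
17..24  -- padding (7B)
24..32  cpu  (8B, 8-aligned)
32..36  gid  (4B, 4-aligned)
36..40  -- padding (4B)
40..48  uid  (8B, 8-aligned)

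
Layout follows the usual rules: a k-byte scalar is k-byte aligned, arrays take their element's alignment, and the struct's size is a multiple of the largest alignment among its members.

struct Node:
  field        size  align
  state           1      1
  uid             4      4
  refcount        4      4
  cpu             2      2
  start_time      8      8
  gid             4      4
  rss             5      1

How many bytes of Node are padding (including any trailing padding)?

12

state at 0 (size 1, align 1) → ends 1
pad 3 to align 4 for uid
uid at 4 (size 4, align 4) → ends 8
refcount at 8 (size 4, align 4) → ends 12
cpu at 12 (size 2, align 2) → ends 14
pad 2 to align 8 for start_time
start_time at 16 (size 8, align 8) → ends 24
gid at 24 (size 4, align 4) → ends 28
rss at 28 (size 5, align 1) → ends 33
tail pad 7 to reach multiple of 8
total 40 bytes, alignment 8
data bytes 28, size 40 → padding 12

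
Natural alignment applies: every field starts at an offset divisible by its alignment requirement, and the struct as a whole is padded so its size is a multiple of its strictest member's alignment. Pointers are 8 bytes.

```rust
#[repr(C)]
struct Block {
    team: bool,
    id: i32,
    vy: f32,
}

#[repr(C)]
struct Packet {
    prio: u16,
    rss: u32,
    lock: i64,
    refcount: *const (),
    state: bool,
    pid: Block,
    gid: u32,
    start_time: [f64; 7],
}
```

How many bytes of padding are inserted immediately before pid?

Block: team at 0 (size 1, align 1) → ends 1; pad 3 to align 4 for id; id at 4 (size 4, align 4) → ends 8; vy at 8 (size 4, align 4) → ends 12; total 12 bytes, alignment 4
prio at 0 (size 2, align 2) → ends 2
pad 2 to align 4 for rss
rss at 4 (size 4, align 4) → ends 8
lock at 8 (size 8, align 8) → ends 16
refcount at 16 (size 8, align 8) → ends 24
state at 24 (size 1, align 1) → ends 25
pad 3 to align 4 for pid
pid at 28 (size 12, align 4) → ends 40

3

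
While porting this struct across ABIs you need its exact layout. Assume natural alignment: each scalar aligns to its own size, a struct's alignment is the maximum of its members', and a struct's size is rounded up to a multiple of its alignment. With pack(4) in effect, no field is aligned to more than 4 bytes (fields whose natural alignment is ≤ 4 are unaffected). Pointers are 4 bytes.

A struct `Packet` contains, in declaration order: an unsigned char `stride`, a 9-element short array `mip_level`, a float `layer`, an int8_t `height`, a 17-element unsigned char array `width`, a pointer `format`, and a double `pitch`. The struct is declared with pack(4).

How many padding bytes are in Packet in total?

3

stride at 0 (size 1, align 1) → ends 1
pad 1 to align 2 for mip_level
mip_level at 2 (size 18, align 2) → ends 20
layer at 20 (size 4, align 4) → ends 24
height at 24 (size 1, align 1) → ends 25
width at 25 (size 17, align 1) → ends 42
pad 2 to align 4 for format
format at 44 (size 4, align 4) → ends 48
pitch at 48 (size 8, align 4) → ends 56
total 56 bytes, alignment 4
data bytes 53, size 56 → padding 3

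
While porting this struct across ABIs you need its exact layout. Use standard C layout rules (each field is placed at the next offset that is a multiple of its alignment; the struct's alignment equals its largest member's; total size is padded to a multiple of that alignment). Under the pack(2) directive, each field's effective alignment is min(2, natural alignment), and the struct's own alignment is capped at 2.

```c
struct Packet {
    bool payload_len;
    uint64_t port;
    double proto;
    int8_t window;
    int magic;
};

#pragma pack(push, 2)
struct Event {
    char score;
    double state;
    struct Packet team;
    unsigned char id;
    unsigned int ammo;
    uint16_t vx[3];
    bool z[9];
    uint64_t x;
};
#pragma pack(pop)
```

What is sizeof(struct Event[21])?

1512

Packet: @0: payload_len [1B, align 1] → 1; +7 pad (align 8); @8: port [8B, align 8] → 16; @16: proto [8B, align 8] → 24; @24: window [1B, align 1] → 25; +3 pad (align 4); @28: magic [4B, align 4] → 32; size 32, align 8
@0: score [1B, align 1] → 1
+1 pad (align 2)
@2: state [8B, align 2] → 10
@10: team [32B, align 2] → 42
@42: id [1B, align 1] → 43
+1 pad (align 2)
@44: ammo [4B, align 2] → 48
@48: vx [6B, align 2] → 54
@54: z [9B, align 1] → 63
+1 pad (align 2)
@64: x [8B, align 2] → 72
size 72, align 2
array of 21: 21 × 72 = 1512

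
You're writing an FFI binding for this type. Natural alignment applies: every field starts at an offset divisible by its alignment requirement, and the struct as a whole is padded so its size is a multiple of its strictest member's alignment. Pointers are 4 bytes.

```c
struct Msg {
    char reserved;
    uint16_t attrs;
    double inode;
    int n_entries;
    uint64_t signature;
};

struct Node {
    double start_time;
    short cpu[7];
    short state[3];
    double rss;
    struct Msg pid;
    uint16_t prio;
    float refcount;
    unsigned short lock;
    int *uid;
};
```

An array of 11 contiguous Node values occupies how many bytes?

Msg: reserved at 0 (size 1, align 1) → ends 1; pad 1 to align 2 for attrs; attrs at 2 (size 2, align 2) → ends 4; pad 4 to align 8 for inode; inode at 8 (size 8, align 8) → ends 16; n_entries at 16 (size 4, align 4) → ends 20; pad 4 to align 8 for signature; signature at 24 (size 8, align 8) → ends 32; total 32 bytes, alignment 8
start_time at 0 (size 8, align 8) → ends 8
cpu at 8 (size 14, align 2) → ends 22
state at 22 (size 6, align 2) → ends 28
pad 4 to align 8 for rss
rss at 32 (size 8, align 8) → ends 40
pid at 40 (size 32, align 8) → ends 72
prio at 72 (size 2, align 2) → ends 74
pad 2 to align 4 for refcount
refcount at 76 (size 4, align 4) → ends 80
lock at 80 (size 2, align 2) → ends 82
pad 2 to align 4 for uid
uid at 84 (size 4, align 4) → ends 88
total 88 bytes, alignment 8
array of 11: 11 × 88 = 968

968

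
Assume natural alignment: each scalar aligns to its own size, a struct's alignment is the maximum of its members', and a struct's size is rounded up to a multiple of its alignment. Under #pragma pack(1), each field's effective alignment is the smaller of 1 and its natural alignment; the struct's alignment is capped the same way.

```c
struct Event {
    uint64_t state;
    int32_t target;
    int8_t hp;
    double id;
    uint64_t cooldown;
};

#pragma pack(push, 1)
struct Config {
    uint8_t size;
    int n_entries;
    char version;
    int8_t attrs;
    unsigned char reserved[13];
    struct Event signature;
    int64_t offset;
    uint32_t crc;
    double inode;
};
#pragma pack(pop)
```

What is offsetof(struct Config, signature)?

Event: state at 0 (size 8, align 8) → ends 8; target at 8 (size 4, align 4) → ends 12; hp at 12 (size 1, align 1) → ends 13; pad 3 to align 8 for id; id at 16 (size 8, align 8) → ends 24; cooldown at 24 (size 8, align 8) → ends 32; total 32 bytes, alignment 8
size at 0 (size 1, align 1) → ends 1
n_entries at 1 (size 4, align 1) → ends 5
version at 5 (size 1, align 1) → ends 6
attrs at 6 (size 1, align 1) → ends 7
reserved at 7 (size 13, align 1) → ends 20
signature at 20 (size 32, align 1) → ends 52

20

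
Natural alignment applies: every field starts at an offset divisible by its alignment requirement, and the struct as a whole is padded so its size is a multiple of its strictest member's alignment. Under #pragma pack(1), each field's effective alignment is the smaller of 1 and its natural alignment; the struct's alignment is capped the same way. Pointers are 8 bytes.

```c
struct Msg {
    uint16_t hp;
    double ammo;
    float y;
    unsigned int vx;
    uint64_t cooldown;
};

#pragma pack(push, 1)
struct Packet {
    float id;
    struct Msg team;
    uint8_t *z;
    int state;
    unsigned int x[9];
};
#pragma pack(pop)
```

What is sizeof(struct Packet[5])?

Msg: hp at 0 (size 2, align 2) → ends 2; pad 6 to align 8 for ammo; ammo at 8 (size 8, align 8) → ends 16; y at 16 (size 4, align 4) → ends 20; vx at 20 (size 4, align 4) → ends 24; cooldown at 24 (size 8, align 8) → ends 32; total 32 bytes, alignment 8
id at 0 (size 4, align 1) → ends 4
team at 4 (size 32, align 1) → ends 36
z at 36 (size 8, align 1) → ends 44
state at 44 (size 4, align 1) → ends 48
x at 48 (size 36, align 1) → ends 84
total 84 bytes, alignment 1
array of 5: 5 × 84 = 420

420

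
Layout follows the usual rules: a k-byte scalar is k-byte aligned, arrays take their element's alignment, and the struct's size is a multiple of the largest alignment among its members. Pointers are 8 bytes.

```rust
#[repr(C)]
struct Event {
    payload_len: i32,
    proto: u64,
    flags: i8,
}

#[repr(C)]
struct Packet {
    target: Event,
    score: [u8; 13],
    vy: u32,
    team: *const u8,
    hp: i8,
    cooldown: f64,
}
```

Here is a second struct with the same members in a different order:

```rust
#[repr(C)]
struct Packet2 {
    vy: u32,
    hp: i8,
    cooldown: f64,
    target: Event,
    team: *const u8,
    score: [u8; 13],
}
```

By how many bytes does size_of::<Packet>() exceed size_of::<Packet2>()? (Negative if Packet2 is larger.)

8

Event: 0..4  payload_len  (4B, 4-aligned); 4..8  -- padding (4B); 8..16  proto  (8B, 8-aligned); 16..17  flags  (1B, 1-aligned); 17..24  -- tail padding (7B); sizeof = 24, alignof = 8
0..24  target  (24B, 8-aligned)
24..37  score  (13B, 1-aligned)
37..40  -- padding (3B)
40..44  vy  (4B, 4-aligned)
44..48  -- padding (4B)
48..56  team  (8B, 8-aligned)
56..57  hp  (1B, 1-aligned)
57..64  -- padding (7B)
64..72  cooldown  (8B, 8-aligned)
sizeof = 72, alignof = 8
— Packet2 —
0..4  vy  (4B, 4-aligned)
4..5  hp  (1B, 1-aligned)
5..8  -- padding (3B)
8..16  cooldown  (8B, 8-aligned)
16..40  target  (24B, 8-aligned)
40..48  team  (8B, 8-aligned)
48..61  score  (13B, 1-aligned)
61..64  -- tail padding (3B)
sizeof = 64, alignof = 8
72 − 64 = 8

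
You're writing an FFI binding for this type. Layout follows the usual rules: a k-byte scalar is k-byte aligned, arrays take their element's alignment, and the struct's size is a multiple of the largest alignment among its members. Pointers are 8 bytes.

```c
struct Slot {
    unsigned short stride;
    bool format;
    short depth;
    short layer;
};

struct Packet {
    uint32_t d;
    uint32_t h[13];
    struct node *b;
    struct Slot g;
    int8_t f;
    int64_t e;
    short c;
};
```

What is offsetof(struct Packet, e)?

Slot: @0: stride [2B, align 2] → 2; @2: format [1B, align 1] → 3; +1 pad (align 2); @4: depth [2B, align 2] → 6; @6: layer [2B, align 2] → 8; size 8, align 2
@0: d [4B, align 4] → 4
@4: h [52B, align 4] → 56
@56: b [8B, align 8] → 64
@64: g [8B, align 2] → 72
@72: f [1B, align 1] → 73
+7 pad (align 8)
@80: e [8B, align 8] → 88

80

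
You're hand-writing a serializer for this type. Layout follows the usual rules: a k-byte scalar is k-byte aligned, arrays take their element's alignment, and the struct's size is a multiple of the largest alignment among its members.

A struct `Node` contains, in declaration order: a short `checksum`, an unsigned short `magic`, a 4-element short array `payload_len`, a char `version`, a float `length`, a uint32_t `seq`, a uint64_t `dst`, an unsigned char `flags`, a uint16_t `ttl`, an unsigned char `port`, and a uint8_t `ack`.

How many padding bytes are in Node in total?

checksum at 0 (size 2, align 2) → ends 2
magic at 2 (size 2, align 2) → ends 4
payload_len at 4 (size 8, align 2) → ends 12
version at 12 (size 1, align 1) → ends 13
pad 3 to align 4 for length
length at 16 (size 4, align 4) → ends 20
seq at 20 (size 4, align 4) → ends 24
dst at 24 (size 8, align 8) → ends 32
flags at 32 (size 1, align 1) → ends 33
pad 1 to align 2 for ttl
ttl at 34 (size 2, align 2) → ends 36
port at 36 (size 1, align 1) → ends 37
ack at 37 (size 1, align 1) → ends 38
tail pad 2 to reach multiple of 8
total 40 bytes, alignment 8
data bytes 34, size 40 → padding 6

6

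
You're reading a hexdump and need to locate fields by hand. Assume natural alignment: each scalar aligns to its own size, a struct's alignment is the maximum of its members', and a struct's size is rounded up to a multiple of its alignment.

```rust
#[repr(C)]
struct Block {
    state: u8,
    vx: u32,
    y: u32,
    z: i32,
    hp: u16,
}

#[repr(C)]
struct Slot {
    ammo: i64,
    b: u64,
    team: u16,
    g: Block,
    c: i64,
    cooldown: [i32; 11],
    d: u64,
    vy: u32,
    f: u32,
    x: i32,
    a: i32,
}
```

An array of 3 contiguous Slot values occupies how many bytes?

360

Block: 0..1  state  (1B, 1-aligned); 1..4  -- padding (3B); 4..8  vx  (4B, 4-aligned); 8..12  y  (4B, 4-aligned); 12..16  z  (4B, 4-aligned); 16..18  hp  (2B, 2-aligned); 18..20  -- tail padding (2B); sizeof = 20, alignof = 4
0..8  ammo  (8B, 8-aligned)
8..16  b  (8B, 8-aligned)
16..18  team  (2B, 2-aligned)
18..20  -- padding (2B)
20..40  g  (20B, 4-aligned)
40..48  c  (8B, 8-aligned)
48..92  cooldown  (44B, 4-aligned)
92..96  -- padding (4B)
96..104  d  (8B, 8-aligned)
104..108  vy  (4B, 4-aligned)
108..112  f  (4B, 4-aligned)
112..116  x  (4B, 4-aligned)
116..120  a  (4B, 4-aligned)
sizeof = 120, alignof = 8
array of 3: 3 × 120 = 360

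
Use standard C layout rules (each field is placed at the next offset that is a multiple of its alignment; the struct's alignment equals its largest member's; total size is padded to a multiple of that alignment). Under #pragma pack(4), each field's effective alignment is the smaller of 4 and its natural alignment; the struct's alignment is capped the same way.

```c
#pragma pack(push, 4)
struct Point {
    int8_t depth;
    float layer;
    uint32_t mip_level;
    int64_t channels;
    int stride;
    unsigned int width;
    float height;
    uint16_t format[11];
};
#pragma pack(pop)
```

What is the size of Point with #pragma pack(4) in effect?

@0: depth [1B, align 1] → 1
+3 pad (align 4)
@4: layer [4B, align 4] → 8
@8: mip_level [4B, align 4] → 12
@12: channels [8B, align 4] → 20
@20: stride [4B, align 4] → 24
@24: width [4B, align 4] → 28
@28: height [4B, align 4] → 32
@32: format [22B, align 2] → 54
+2 tail pad (align 4)
size 56, align 4

56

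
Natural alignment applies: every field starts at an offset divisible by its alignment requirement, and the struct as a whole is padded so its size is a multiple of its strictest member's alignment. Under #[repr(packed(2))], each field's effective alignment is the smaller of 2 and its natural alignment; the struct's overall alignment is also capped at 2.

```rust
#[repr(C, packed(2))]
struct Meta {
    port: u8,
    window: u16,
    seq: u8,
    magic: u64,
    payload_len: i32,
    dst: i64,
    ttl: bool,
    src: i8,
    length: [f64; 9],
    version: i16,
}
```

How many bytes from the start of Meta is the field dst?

18

0..1  port  (1B, 1-aligned)
1..2  -- padding (1B)
2..4  window  (2B, 2-aligned)
4..5  seq  (1B, 1-aligned)
5..6  -- padding (1B)
6..14  magic  (8B, 2-aligned)
14..18  payload_len  (4B, 2-aligned)
18..26  dst  (8B, 2-aligned)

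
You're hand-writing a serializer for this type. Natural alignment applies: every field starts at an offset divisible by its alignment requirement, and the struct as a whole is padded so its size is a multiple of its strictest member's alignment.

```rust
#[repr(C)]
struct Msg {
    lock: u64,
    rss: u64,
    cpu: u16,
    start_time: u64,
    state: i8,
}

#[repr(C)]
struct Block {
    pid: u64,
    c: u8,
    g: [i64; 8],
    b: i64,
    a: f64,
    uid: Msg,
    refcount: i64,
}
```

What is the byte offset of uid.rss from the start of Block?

Msg: @0: lock [8B, align 8] → 8; @8: rss [8B, align 8] → 16; @16: cpu [2B, align 2] → 18; +6 pad (align 8); @24: start_time [8B, align 8] → 32; @32: state [1B, align 1] → 33; +7 tail pad (align 8); size 40, align 8
@0: pid [8B, align 8] → 8
@8: c [1B, align 1] → 9
+7 pad (align 8)
@16: g [64B, align 8] → 80
@80: b [8B, align 8] → 88
@88: a [8B, align 8] → 96
@96: uid [40B, align 8] → 136
within Msg: rss at 8
96 + 8 = 104

104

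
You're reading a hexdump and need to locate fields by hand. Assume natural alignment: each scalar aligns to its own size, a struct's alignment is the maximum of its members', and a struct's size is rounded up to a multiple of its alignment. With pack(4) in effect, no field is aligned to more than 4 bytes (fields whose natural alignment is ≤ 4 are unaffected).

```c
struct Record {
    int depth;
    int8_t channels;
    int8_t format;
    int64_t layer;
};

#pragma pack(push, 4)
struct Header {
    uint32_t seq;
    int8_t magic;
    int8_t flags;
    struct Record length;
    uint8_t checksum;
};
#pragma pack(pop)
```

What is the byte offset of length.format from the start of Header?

13

Record: 0..4  depth  (4B, 4-aligned); 4..5  channels  (1B, 1-aligned); 5..6  format  (1B, 1-aligned); 6..8  -- padding (2B); 8..16  layer  (8B, 8-aligned); sizeof = 16, alignof = 8
0..4  seq  (4B, 4-aligned)
4..5  magic  (1B, 1-aligned)
5..6  flags  (1B, 1-aligned)
6..8  -- padding (2B)
8..24  length  (16B, 4-aligned)
within Record: format at 5
8 + 5 = 13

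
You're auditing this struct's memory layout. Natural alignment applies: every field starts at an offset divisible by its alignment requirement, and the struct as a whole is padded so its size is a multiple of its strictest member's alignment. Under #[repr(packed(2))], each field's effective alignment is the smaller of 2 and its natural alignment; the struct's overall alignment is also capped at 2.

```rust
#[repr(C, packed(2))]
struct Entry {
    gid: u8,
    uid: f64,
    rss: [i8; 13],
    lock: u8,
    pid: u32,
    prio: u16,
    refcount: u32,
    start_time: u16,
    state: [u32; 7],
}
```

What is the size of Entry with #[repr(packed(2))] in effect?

64

gid at 0 (size 1, align 1) → ends 1
pad 1 to align 2 for uid
uid at 2 (size 8, align 2) → ends 10
rss at 10 (size 13, align 1) → ends 23
lock at 23 (size 1, align 1) → ends 24
pid at 24 (size 4, align 2) → ends 28
prio at 28 (size 2, align 2) → ends 30
refcount at 30 (size 4, align 2) → ends 34
start_time at 34 (size 2, align 2) → ends 36
state at 36 (size 28, align 2) → ends 64
total 64 bytes, alignment 2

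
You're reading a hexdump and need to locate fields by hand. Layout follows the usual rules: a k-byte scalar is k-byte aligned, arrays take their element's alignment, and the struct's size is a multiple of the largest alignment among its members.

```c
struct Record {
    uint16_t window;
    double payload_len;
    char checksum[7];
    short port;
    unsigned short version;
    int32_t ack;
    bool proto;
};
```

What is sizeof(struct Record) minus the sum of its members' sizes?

window at 0 (size 2, align 2) → ends 2
pad 6 to align 8 for payload_len
payload_len at 8 (size 8, align 8) → ends 16
checksum at 16 (size 7, align 1) → ends 23
pad 1 to align 2 for port
port at 24 (size 2, align 2) → ends 26
version at 26 (size 2, align 2) → ends 28
ack at 28 (size 4, align 4) → ends 32
proto at 32 (size 1, align 1) → ends 33
tail pad 7 to reach multiple of 8
total 40 bytes, alignment 8
data bytes 26, size 40 → padding 14

14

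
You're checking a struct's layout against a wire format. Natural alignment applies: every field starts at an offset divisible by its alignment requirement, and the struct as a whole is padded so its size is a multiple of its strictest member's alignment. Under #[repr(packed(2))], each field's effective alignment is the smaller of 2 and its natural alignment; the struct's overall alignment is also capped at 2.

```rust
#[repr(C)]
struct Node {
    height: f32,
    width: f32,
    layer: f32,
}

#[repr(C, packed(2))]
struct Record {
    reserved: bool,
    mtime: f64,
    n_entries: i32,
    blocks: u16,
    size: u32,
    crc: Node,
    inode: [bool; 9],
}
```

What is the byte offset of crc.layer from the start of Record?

Node: height at 0 (size 4, align 4) → ends 4; width at 4 (size 4, align 4) → ends 8; layer at 8 (size 4, align 4) → ends 12; total 12 bytes, alignment 4
reserved at 0 (size 1, align 1) → ends 1
pad 1 to align 2 for mtime
mtime at 2 (size 8, align 2) → ends 10
n_entries at 10 (size 4, align 2) → ends 14
blocks at 14 (size 2, align 2) → ends 16
size at 16 (size 4, align 2) → ends 20
crc at 20 (size 12, align 2) → ends 32
within Node: layer at 8
20 + 8 = 28

28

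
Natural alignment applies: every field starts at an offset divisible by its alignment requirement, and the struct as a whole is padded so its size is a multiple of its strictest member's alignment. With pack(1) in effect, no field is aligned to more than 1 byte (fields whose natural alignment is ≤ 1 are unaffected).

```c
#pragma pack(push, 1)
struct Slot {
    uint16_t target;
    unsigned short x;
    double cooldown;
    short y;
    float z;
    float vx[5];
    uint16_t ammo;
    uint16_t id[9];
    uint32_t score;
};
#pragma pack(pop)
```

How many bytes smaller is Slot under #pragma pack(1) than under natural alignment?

natural layout:
  @0: target [2B, align 2] → 2
  @2: x [2B, align 2] → 4
  +4 pad (align 8)
  @8: cooldown [8B, align 8] → 16
  @16: y [2B, align 2] → 18
  +2 pad (align 4)
  @20: z [4B, align 4] → 24
  @24: vx [20B, align 4] → 44
  @44: ammo [2B, align 2] → 46
  @46: id [18B, align 2] → 64
  @64: score [4B, align 4] → 68
  +4 tail pad (align 8)
  size 72, align 8
packed(1) layout:
  @0: target [2B, align 1] → 2
  @2: x [2B, align 1] → 4
  @4: cooldown [8B, align 1] → 12
  @12: y [2B, align 1] → 14
  @14: z [4B, align 1] → 18
  @18: vx [20B, align 1] → 38
  @38: ammo [2B, align 1] → 40
  @40: id [18B, align 1] → 58
  @58: score [4B, align 1] → 62
  size 62, align 1
72 − 62 = 10

10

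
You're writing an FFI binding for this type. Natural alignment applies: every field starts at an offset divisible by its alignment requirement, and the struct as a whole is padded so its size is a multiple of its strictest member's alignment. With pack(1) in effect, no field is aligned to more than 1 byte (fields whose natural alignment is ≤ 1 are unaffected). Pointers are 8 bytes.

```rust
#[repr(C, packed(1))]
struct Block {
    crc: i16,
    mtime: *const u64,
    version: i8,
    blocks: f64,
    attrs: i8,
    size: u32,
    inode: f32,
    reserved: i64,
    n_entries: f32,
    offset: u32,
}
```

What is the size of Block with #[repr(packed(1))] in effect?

44

crc at 0 (size 2, align 1) → ends 2
mtime at 2 (size 8, align 1) → ends 10
version at 10 (size 1, align 1) → ends 11
blocks at 11 (size 8, align 1) → ends 19
attrs at 19 (size 1, align 1) → ends 20
size at 20 (size 4, align 1) → ends 24
inode at 24 (size 4, align 1) → ends 28
reserved at 28 (size 8, align 1) → ends 36
n_entries at 36 (size 4, align 1) → ends 40
offset at 40 (size 4, align 1) → ends 44
total 44 bytes, alignment 1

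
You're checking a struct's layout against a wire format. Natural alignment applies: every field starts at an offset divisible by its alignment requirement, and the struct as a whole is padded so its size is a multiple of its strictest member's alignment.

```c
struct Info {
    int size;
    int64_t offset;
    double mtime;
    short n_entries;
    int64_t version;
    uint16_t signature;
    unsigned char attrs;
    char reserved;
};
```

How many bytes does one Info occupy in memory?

48 bytes

0..4  size  (4B, 4-aligned)
4..8  -- padding (4B)
8..16  offset  (8B, 8-aligned)
16..24  mtime  (8B, 8-aligned)
24..26  n_entries  (2B, 2-aligned)
26..32  -- padding (6B)
32..40  version  (8B, 8-aligned)
40..42  signature  (2B, 2-aligned)
42..43  attrs  (1B, 1-aligned)
43..44  reserved  (1B, 1-aligned)
44..48  -- tail padding (4B)
sizeof = 48, alignof = 8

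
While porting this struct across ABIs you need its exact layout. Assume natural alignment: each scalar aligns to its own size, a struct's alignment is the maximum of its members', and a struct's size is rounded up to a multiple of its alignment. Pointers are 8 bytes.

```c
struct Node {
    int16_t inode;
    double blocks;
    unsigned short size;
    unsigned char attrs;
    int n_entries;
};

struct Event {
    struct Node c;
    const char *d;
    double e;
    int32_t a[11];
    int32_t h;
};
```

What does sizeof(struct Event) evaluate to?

88

Node: @0: inode [2B, align 2] → 2; +6 pad (align 8); @8: blocks [8B, align 8] → 16; @16: size [2B, align 2] → 18; @18: attrs [1B, align 1] → 19; +1 pad (align 4); @20: n_entries [4B, align 4] → 24; size 24, align 8
@0: c [24B, align 8] → 24
@24: d [8B, align 8] → 32
@32: e [8B, align 8] → 40
@40: a [44B, align 4] → 84
@84: h [4B, align 4] → 88
size 88, align 8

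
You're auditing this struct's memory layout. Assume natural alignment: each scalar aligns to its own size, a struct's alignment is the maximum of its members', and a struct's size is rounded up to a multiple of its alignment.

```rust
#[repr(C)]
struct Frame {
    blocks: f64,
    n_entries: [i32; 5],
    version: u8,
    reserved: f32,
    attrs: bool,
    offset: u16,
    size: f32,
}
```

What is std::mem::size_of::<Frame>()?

@0: blocks [8B, align 8] → 8
@8: n_entries [20B, align 4] → 28
@28: version [1B, align 1] → 29
+3 pad (align 4)
@32: reserved [4B, align 4] → 36
@36: attrs [1B, align 1] → 37
+1 pad (align 2)
@38: offset [2B, align 2] → 40
@40: size [4B, align 4] → 44
+4 tail pad (align 8)
size 48, align 8

48 bytes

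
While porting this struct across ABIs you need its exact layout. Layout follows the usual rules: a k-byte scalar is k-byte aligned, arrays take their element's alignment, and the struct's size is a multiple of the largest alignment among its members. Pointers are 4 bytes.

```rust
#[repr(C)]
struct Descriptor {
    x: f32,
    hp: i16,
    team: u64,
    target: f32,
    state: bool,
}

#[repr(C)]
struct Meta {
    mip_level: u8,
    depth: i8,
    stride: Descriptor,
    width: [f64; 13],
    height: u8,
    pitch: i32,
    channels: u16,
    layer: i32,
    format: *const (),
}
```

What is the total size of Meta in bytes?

160 bytes

Descriptor: @0: x [4B, align 4] → 4; @4: hp [2B, align 2] → 6; +2 pad (align 8); @8: team [8B, align 8] → 16; @16: target [4B, align 4] → 20; @20: state [1B, align 1] → 21; +3 tail pad (align 8); size 24, align 8
@0: mip_level [1B, align 1] → 1
@1: depth [1B, align 1] → 2
+6 pad (align 8)
@8: stride [24B, align 8] → 32
@32: width [104B, align 8] → 136
@136: height [1B, align 1] → 137
+3 pad (align 4)
@140: pitch [4B, align 4] → 144
@144: channels [2B, align 2] → 146
+2 pad (align 4)
@148: layer [4B, align 4] → 152
@152: format [4B, align 4] → 156
+4 tail pad (align 8)
size 160, align 8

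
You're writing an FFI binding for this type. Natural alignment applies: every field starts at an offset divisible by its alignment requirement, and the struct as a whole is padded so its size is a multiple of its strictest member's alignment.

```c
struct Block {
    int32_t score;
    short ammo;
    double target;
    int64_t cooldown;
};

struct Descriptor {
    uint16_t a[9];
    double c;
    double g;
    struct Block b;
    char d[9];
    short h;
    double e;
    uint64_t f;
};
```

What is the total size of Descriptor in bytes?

Block: score at 0 (size 4, align 4) → ends 4; ammo at 4 (size 2, align 2) → ends 6; pad 2 to align 8 for target; target at 8 (size 8, align 8) → ends 16; cooldown at 16 (size 8, align 8) → ends 24; total 24 bytes, alignment 8
a at 0 (size 18, align 2) → ends 18
pad 6 to align 8 for c
c at 24 (size 8, align 8) → ends 32
g at 32 (size 8, align 8) → ends 40
b at 40 (size 24, align 8) → ends 64
d at 64 (size 9, align 1) → ends 73
pad 1 to align 2 for h
h at 74 (size 2, align 2) → ends 76
pad 4 to align 8 for e
e at 80 (size 8, align 8) → ends 88
f at 88 (size 8, align 8) → ends 96
total 96 bytes, alignment 8

96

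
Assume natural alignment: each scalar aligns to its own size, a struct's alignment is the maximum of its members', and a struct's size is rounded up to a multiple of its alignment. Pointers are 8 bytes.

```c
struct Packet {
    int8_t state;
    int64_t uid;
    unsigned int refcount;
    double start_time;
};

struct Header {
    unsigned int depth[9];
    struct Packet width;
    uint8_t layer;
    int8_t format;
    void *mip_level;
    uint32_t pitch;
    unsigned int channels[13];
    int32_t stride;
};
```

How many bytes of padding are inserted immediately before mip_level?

6

Packet: state at 0 (size 1, align 1) → ends 1; pad 7 to align 8 for uid; uid at 8 (size 8, align 8) → ends 16; refcount at 16 (size 4, align 4) → ends 20; pad 4 to align 8 for start_time; start_time at 24 (size 8, align 8) → ends 32; total 32 bytes, alignment 8
depth at 0 (size 36, align 4) → ends 36
pad 4 to align 8 for width
width at 40 (size 32, align 8) → ends 72
layer at 72 (size 1, align 1) → ends 73
format at 73 (size 1, align 1) → ends 74
pad 6 to align 8 for mip_level
mip_level at 80 (size 8, align 8) → ends 88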